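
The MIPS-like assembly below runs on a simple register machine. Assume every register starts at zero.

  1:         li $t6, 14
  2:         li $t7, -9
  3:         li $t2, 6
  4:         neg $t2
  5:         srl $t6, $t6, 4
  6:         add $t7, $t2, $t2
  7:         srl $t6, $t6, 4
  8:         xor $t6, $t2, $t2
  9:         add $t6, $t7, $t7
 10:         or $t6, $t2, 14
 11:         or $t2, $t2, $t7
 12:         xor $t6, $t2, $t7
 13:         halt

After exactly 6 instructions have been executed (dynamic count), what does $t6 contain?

0

li $t6, 14 → $t6=14
li $t7, -9 → $t7=-9
li $t2, 6 → $t2=6
neg $t2 → $t2=-(6)=-6
srl $t6, $t6, 4 → $t6=14>>4=0
add $t7, $t2, $t2 → $t7=(-6)+(-6)=-12
After step 6: $t6 = 0.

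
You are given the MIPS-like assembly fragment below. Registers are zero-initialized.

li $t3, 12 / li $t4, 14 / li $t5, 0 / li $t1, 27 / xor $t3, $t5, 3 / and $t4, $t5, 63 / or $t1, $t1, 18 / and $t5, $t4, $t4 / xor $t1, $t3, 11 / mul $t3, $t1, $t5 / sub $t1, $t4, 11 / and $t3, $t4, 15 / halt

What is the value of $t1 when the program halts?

after li $t3, 12: $t3=12
after li $t4, 14: $t4=14
after li $t5, 0: $t5=0
after li $t1, 27: $t1=27
after xor $t3, $t5, 3: $t3=0^3=3
after and $t4, $t5, 63: $t4=0&63=0
after or $t1, $t1, 18: $t1=27|18=27
after and $t5, $t4, $t4: $t5=0&0=0
after xor $t1, $t3, 11: $t1=3^11=8
after mul $t3, $t1, $t5: $t3=8*0=0
after sub $t1, $t4, 11: $t1=0-11=-11
after and $t3, $t4, 15: $t3=0&15=0
halt.

-11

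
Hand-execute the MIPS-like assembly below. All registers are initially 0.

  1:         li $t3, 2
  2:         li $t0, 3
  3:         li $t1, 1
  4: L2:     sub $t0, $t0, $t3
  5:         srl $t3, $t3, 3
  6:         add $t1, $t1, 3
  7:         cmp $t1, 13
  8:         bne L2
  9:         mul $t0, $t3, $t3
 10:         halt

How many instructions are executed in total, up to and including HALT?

li $t3, 2 → $t3=2
li $t0, 3 → $t0=3
li $t1, 1 → $t1=1
sub $t0, $t0, $t3 → $t0=3-2=1
srl $t3, $t3, 3 → $t3=2>>3=0
add $t1, $t1, 3 → $t1=1+3=4
cmp $t1, 13  (cmp 4,13)
bne L2: taken
sub $t0, $t0, $t3 → $t0=1-0=1
srl $t3, $t3, 3 → $t3=0>>3=0
add $t1, $t1, 3 → $t1=4+3=7
cmp $t1, 13  (cmp 7,13)
bne L2: taken
sub $t0, $t0, $t3 → $t0=1-0=1
srl $t3, $t3, 3 → $t3=0>>3=0
add $t1, $t1, 3 → $t1=7+3=10
cmp $t1, 13  (cmp 10,13)
bne L2: taken
sub $t0, $t0, $t3 → $t0=1-0=1
srl $t3, $t3, 3 → $t3=0>>3=0
add $t1, $t1, 3 → $t1=10+3=13
cmp $t1, 13  (cmp 13,13)
bne L2: not taken
mul $t0, $t3, $t3 → $t0=0*0=0
halt.
Total executed instructions: 25.

25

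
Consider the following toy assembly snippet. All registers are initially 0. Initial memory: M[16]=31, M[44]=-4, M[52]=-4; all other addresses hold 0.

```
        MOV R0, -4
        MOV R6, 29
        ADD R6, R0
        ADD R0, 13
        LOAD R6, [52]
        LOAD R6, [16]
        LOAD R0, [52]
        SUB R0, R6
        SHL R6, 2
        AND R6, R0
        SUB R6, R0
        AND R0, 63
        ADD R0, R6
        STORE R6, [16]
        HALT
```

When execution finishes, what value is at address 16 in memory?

after MOV R0, -4: R0=-4
after MOV R6, 29: R6=29
after ADD R6, R0: R6=29+(-4)=25
after ADD R0, 13: R0=(-4)+13=9
after LOAD R6, [52]: R6=M[52]=-4
after LOAD R6, [16]: R6=M[16]=31
after LOAD R0, [52]: R0=M[52]=-4
after SUB R0, R6: R0=(-4)-31=-35
after SHL R6, 2: R6=31<<2=124
after AND R6, R0: R6=124&(-35)=92
after SUB R6, R0: R6=92-(-35)=127
after AND R0, 63: R0=(-35)&63=29
after ADD R0, R6: R0=29+127=156
STORE R6, [16] → M[16]=127
halt.

127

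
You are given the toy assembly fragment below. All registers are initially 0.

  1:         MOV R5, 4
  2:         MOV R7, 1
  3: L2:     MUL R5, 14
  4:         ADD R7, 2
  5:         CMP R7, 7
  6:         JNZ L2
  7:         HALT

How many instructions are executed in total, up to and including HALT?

15

after MOV R5, 4: R5=4
after MOV R7, 1: R7=1
after MUL R5, 14: R5=4*14=56
after ADD R7, 2: R7=1+2=3
CMP R7, 7  (cmp 3,7)
JNZ L2: taken
after MUL R5, 14: R5=56*14=784
after ADD R7, 2: R7=3+2=5
CMP R7, 7  (cmp 5,7)
JNZ L2: taken
after MUL R5, 14: R5=784*14=10976
after ADD R7, 2: R7=5+2=7
CMP R7, 7  (cmp 7,7)
JNZ L2: not taken
halt.
Total executed instructions: 15.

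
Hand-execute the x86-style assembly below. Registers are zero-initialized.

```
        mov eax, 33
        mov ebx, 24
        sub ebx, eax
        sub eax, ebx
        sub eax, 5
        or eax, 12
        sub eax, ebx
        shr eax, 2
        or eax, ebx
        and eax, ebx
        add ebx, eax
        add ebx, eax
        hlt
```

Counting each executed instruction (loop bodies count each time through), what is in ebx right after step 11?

-18

after mov eax, 33: eax=33
after mov ebx, 24: ebx=24
after sub ebx, eax: ebx=24-33=-9
after sub eax, ebx: eax=33-(-9)=42
after sub eax, 5: eax=42-5=37
after or eax, 12: eax=37|12=45
after sub eax, ebx: eax=45-(-9)=54
after shr eax, 2: eax=54>>2=13
after or eax, ebx: eax=13|(-9)=-1
after and eax, ebx: eax=(-1)&(-9)=-9
after add ebx, eax: ebx=(-9)+(-9)=-18
After step 11: ebx = -18.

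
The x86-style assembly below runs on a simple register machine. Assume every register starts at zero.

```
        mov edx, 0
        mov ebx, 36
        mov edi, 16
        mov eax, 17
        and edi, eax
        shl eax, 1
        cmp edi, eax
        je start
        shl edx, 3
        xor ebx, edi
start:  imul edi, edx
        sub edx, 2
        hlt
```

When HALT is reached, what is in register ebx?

52

after mov edx, 0: edx=0
after mov ebx, 36: ebx=36
after mov edi, 16: edi=16
after mov eax, 17: eax=17
after and edi, eax: edi=16&17=16
after shl eax, 1: eax=17<<1=34
cmp edi, eax  (cmp 16,34)
je start: not taken
after shl edx, 3: edx=0<<3=0
after xor ebx, edi: ebx=36^16=52
after imul edi, edx: edi=16*0=0
after sub edx, 2: edx=0-2=-2
halt.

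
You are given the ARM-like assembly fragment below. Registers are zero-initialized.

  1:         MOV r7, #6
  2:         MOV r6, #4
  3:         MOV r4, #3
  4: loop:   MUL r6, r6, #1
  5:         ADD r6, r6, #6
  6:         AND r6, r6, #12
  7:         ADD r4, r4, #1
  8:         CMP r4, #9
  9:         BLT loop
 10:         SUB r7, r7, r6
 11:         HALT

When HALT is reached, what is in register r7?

r7=6
r6=4
r4=3
r6=4*1=4
r6=4+6=10
r6=10&12=8
r4=3+1=4
CMP r4, #9  (cmp 4,9)
BLT loop: taken
r6=8*1=8
r6=8+6=14
r6=14&12=12
r4=4+1=5
CMP r4, #9  (cmp 5,9)
BLT loop: taken
r6=12*1=12
r6=12+6=18
r6=18&12=0
r4=5+1=6
CMP r4, #9  (cmp 6,9)
BLT loop: taken
r6=0*1=0
r6=0+6=6
r6=6&12=4
r4=6+1=7
CMP r4, #9  (cmp 7,9)
BLT loop: taken
r6=4*1=4
r6=4+6=10
r6=10&12=8
r4=7+1=8
CMP r4, #9  (cmp 8,9)
BLT loop: taken
r6=8*1=8
r6=8+6=14
r6=14&12=12
r4=8+1=9
CMP r4, #9  (cmp 9,9)
BLT loop: not taken
r7=6-12=-6
halt.

-6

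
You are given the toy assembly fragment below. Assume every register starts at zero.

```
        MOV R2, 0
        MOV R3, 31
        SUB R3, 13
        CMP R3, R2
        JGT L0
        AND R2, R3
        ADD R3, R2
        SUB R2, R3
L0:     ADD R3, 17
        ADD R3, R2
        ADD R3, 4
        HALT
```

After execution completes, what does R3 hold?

R2=0
R3=31
R3=31-13=18
CMP R3, R2  (cmp 18,0)
JGT L0: taken
R3=18+17=35
R3=35+0=35
R3=35+4=39
halt.

39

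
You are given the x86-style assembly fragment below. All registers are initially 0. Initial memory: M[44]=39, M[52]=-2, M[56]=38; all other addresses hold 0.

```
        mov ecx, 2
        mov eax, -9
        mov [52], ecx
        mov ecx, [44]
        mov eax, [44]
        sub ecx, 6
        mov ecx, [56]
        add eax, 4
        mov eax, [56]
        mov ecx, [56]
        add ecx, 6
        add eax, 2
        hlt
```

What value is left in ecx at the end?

44

ecx=2
eax=-9
mov [52], ecx → M[52]=2
ecx=M[44]=39
eax=M[44]=39
ecx=39-6=33
ecx=M[56]=38
eax=39+4=43
eax=M[56]=38
ecx=M[56]=38
ecx=38+6=44
eax=38+2=40
halt.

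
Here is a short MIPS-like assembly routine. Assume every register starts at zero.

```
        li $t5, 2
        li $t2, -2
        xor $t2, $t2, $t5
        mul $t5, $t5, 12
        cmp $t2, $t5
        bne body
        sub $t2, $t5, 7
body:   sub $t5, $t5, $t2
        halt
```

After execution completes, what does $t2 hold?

-4

$t5=2
$t2=-2
$t2=(-2)^2=-4
$t5=2*12=24
cmp $t2, $t5  (cmp -4,24)
bne body: taken
$t5=24-(-4)=28
halt.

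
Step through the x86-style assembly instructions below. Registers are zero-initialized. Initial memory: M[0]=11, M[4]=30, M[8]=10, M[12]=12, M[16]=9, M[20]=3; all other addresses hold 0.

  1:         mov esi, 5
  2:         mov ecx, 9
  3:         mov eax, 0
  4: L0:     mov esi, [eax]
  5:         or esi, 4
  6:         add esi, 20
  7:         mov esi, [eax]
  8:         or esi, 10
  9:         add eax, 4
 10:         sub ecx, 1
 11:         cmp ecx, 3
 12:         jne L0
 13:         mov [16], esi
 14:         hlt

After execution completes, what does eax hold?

24

esi=5
ecx=9
eax=0
esi=M[0]=11
esi=11|4=15
esi=15+20=35
esi=M[0]=11
esi=11|10=11
eax=0+4=4
ecx=9-1=8
cmp ecx, 3  (cmp 8,3)
jne L0: taken
esi=M[4]=30
esi=30|4=30
esi=30+20=50
esi=M[4]=30
esi=30|10=30
eax=4+4=8
ecx=8-1=7
cmp ecx, 3  (cmp 7,3)
jne L0: taken
esi=M[8]=10
esi=10|4=14
esi=14+20=34
esi=M[8]=10
esi=10|10=10
eax=8+4=12
ecx=7-1=6
cmp ecx, 3  (cmp 6,3)
jne L0: taken
esi=M[12]=12
esi=12|4=12
esi=12+20=32
esi=M[12]=12
esi=12|10=14
eax=12+4=16
ecx=6-1=5
cmp ecx, 3  (cmp 5,3)
jne L0: taken
esi=M[16]=9
esi=9|4=13
esi=13+20=33
esi=M[16]=9
esi=9|10=11
eax=16+4=20
ecx=5-1=4
cmp ecx, 3  (cmp 4,3)
jne L0: taken
esi=M[20]=3
esi=3|4=7
esi=7+20=27
esi=M[20]=3
esi=3|10=11
eax=20+4=24
ecx=4-1=3
cmp ecx, 3  (cmp 3,3)
jne L0: not taken
mov [16], esi → M[16]=11
halt.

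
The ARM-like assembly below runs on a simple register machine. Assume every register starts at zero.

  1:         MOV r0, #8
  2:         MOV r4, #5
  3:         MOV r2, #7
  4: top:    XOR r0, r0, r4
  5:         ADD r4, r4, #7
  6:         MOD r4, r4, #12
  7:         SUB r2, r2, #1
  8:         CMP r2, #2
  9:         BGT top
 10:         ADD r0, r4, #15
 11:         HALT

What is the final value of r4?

after MOV r0, #8: r0=8
after MOV r4, #5: r4=5
after MOV r2, #7: r2=7
after XOR r0, r0, r4: r0=8^5=13
after ADD r4, r4, #7: r4=5+7=12
after MOD r4, r4, #12: r4=12%12=0
after SUB r2, r2, #1: r2=7-1=6
CMP r2, #2  (cmp 6,2)
BGT top: taken
after XOR r0, r0, r4: r0=13^0=13
after ADD r4, r4, #7: r4=0+7=7
after MOD r4, r4, #12: r4=7%12=7
after SUB r2, r2, #1: r2=6-1=5
CMP r2, #2  (cmp 5,2)
BGT top: taken
after XOR r0, r0, r4: r0=13^7=10
after ADD r4, r4, #7: r4=7+7=14
after MOD r4, r4, #12: r4=14%12=2
after SUB r2, r2, #1: r2=5-1=4
CMP r2, #2  (cmp 4,2)
BGT top: taken
after XOR r0, r0, r4: r0=10^2=8
after ADD r4, r4, #7: r4=2+7=9
after MOD r4, r4, #12: r4=9%12=9
after SUB r2, r2, #1: r2=4-1=3
CMP r2, #2  (cmp 3,2)
BGT top: taken
after XOR r0, r0, r4: r0=8^9=1
after ADD r4, r4, #7: r4=9+7=16
after MOD r4, r4, #12: r4=16%12=4
after SUB r2, r2, #1: r2=3-1=2
CMP r2, #2  (cmp 2,2)
BGT top: not taken
after ADD r0, r4, #15: r0=4+15=19
halt.

4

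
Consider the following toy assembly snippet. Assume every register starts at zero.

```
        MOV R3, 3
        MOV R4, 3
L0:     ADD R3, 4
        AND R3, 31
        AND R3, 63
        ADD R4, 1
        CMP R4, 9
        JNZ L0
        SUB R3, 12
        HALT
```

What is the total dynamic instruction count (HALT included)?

R3=3
R4=3
R3=3+4=7
R3=7&31=7
R3=7&63=7
R4=3+1=4
CMP R4, 9  (cmp 4,9)
JNZ L0: taken
R3=7+4=11
R3=11&31=11
R3=11&63=11
R4=4+1=5
CMP R4, 9  (cmp 5,9)
JNZ L0: taken
R3=11+4=15
R3=15&31=15
R3=15&63=15
R4=5+1=6
CMP R4, 9  (cmp 6,9)
JNZ L0: taken
R3=15+4=19
R3=19&31=19
R3=19&63=19
R4=6+1=7
CMP R4, 9  (cmp 7,9)
JNZ L0: taken
R3=19+4=23
R3=23&31=23
R3=23&63=23
R4=7+1=8
CMP R4, 9  (cmp 8,9)
JNZ L0: taken
R3=23+4=27
R3=27&31=27
R3=27&63=27
R4=8+1=9
CMP R4, 9  (cmp 9,9)
JNZ L0: not taken
R3=27-12=15
halt.
Total executed instructions: 40.

40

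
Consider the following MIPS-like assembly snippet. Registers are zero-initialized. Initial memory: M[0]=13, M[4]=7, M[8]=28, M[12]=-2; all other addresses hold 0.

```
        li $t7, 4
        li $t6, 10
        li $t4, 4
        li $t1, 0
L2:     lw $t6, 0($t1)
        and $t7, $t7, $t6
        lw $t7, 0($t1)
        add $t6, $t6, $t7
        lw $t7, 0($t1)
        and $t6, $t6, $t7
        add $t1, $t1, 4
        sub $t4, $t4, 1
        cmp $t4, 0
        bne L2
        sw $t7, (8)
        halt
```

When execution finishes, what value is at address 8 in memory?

-2

$t7=4
$t6=10
$t4=4
$t1=0
$t6=M[0]=13
$t7=4&13=4
$t7=M[0]=13
$t6=13+13=26
$t7=M[0]=13
$t6=26&13=8
$t1=0+4=4
$t4=4-1=3
cmp $t4, 0  (cmp 3,0)
bne L2: taken
$t6=M[4]=7
$t7=13&7=5
$t7=M[4]=7
$t6=7+7=14
$t7=M[4]=7
$t6=14&7=6
$t1=4+4=8
$t4=3-1=2
cmp $t4, 0  (cmp 2,0)
bne L2: taken
$t6=M[8]=28
$t7=7&28=4
$t7=M[8]=28
$t6=28+28=56
$t7=M[8]=28
$t6=56&28=24
$t1=8+4=12
$t4=2-1=1
cmp $t4, 0  (cmp 1,0)
bne L2: taken
$t6=M[12]=-2
$t7=28&(-2)=28
$t7=M[12]=-2
$t6=(-2)+(-2)=-4
$t7=M[12]=-2
$t6=(-4)&(-2)=-4
$t1=12+4=16
$t4=1-1=0
cmp $t4, 0  (cmp 0,0)
bne L2: not taken
sw $t7, (8) → M[8]=-2
halt.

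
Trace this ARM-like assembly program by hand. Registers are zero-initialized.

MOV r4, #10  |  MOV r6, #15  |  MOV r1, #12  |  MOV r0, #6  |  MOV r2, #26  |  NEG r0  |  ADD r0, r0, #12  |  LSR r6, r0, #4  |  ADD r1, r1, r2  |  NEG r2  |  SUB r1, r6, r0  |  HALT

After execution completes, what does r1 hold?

-6

r4=10
r6=15
r1=12
r0=6
r2=26
r0=-(6)=-6
r0=(-6)+12=6
r6=6>>4=0
r1=12+26=38
r2=-(26)=-26
r1=0-6=-6
halt.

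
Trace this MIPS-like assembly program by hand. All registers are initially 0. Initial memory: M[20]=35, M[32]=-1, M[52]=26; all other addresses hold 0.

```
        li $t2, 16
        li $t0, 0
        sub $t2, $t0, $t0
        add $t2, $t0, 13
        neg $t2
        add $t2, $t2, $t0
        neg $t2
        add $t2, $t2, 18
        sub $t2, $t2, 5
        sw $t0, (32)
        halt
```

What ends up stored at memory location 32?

after li $t2, 16: $t2=16
after li $t0, 0: $t0=0
after sub $t2, $t0, $t0: $t2=0-0=0
after add $t2, $t0, 13: $t2=0+13=13
after neg $t2: $t2=-(13)=-13
after add $t2, $t2, $t0: $t2=(-13)+0=-13
after neg $t2: $t2=-(-13)=13
after add $t2, $t2, 18: $t2=13+18=31
after sub $t2, $t2, 5: $t2=31-5=26
sw $t0, (32) → M[32]=0
halt.

0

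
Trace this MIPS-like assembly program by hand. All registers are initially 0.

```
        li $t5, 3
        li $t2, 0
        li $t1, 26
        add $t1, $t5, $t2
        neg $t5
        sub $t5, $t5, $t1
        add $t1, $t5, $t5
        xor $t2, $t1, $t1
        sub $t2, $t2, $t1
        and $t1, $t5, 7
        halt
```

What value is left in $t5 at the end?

after li $t5, 3: $t5=3
after li $t2, 0: $t2=0
after li $t1, 26: $t1=26
after add $t1, $t5, $t2: $t1=3+0=3
after neg $t5: $t5=-(3)=-3
after sub $t5, $t5, $t1: $t5=(-3)-3=-6
after add $t1, $t5, $t5: $t1=(-6)+(-6)=-12
after xor $t2, $t1, $t1: $t2=(-12)^(-12)=0
after sub $t2, $t2, $t1: $t2=0-(-12)=12
after and $t1, $t5, 7: $t1=(-6)&7=2
halt.

-6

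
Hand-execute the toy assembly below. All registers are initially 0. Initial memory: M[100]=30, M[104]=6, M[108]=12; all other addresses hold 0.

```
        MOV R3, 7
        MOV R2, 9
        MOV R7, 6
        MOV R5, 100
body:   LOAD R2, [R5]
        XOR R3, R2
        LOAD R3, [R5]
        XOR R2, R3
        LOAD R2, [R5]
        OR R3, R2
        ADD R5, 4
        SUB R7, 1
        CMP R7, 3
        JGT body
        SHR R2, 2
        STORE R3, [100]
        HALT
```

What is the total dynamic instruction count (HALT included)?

after MOV R3, 7: R3=7
after MOV R2, 9: R2=9
after MOV R7, 6: R7=6
after MOV R5, 100: R5=100
after LOAD R2, [R5]: R2=M[100]=30
after XOR R3, R2: R3=7^30=25
after LOAD R3, [R5]: R3=M[100]=30
after XOR R2, R3: R2=30^30=0
after LOAD R2, [R5]: R2=M[100]=30
after OR R3, R2: R3=30|30=30
after ADD R5, 4: R5=100+4=104
after SUB R7, 1: R7=6-1=5
CMP R7, 3  (cmp 5,3)
JGT body: taken
after LOAD R2, [R5]: R2=M[104]=6
after XOR R3, R2: R3=30^6=24
after LOAD R3, [R5]: R3=M[104]=6
after XOR R2, R3: R2=6^6=0
after LOAD R2, [R5]: R2=M[104]=6
after OR R3, R2: R3=6|6=6
after ADD R5, 4: R5=104+4=108
after SUB R7, 1: R7=5-1=4
CMP R7, 3  (cmp 4,3)
JGT body: taken
after LOAD R2, [R5]: R2=M[108]=12
after XOR R3, R2: R3=6^12=10
after LOAD R3, [R5]: R3=M[108]=12
after XOR R2, R3: R2=12^12=0
after LOAD R2, [R5]: R2=M[108]=12
after OR R3, R2: R3=12|12=12
after ADD R5, 4: R5=108+4=112
after SUB R7, 1: R7=4-1=3
CMP R7, 3  (cmp 3,3)
JGT body: not taken
after SHR R2, 2: R2=12>>2=3
STORE R3, [100] → M[100]=12
halt.
Total executed instructions: 37.

37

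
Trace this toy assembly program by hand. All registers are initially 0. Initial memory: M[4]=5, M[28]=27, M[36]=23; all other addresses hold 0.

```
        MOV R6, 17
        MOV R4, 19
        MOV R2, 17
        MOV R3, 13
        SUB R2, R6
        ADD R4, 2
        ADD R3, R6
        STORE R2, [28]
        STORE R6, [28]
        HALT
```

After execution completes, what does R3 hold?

MOV R6, 17 → R6=17
MOV R4, 19 → R4=19
MOV R2, 17 → R2=17
MOV R3, 13 → R3=13
SUB R2, R6 → R2=17-17=0
ADD R4, 2 → R4=19+2=21
ADD R3, R6 → R3=13+17=30
STORE R2, [28] → M[28]=0
STORE R6, [28] → M[28]=17
halt.

30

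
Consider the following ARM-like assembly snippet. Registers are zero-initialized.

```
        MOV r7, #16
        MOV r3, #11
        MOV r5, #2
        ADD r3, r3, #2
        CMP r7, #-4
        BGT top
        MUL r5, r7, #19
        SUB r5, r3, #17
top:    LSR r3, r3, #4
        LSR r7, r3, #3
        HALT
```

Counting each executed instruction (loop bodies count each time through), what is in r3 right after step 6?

r7=16
r3=11
r5=2
r3=11+2=13
CMP r7, #-4  (cmp 16,-4)
BGT top: taken
After step 6: r3 = 13.

13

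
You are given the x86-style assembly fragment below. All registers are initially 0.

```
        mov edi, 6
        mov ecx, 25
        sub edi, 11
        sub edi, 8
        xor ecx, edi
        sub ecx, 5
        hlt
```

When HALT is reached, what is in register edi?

after mov edi, 6: edi=6
after mov ecx, 25: ecx=25
after sub edi, 11: edi=6-11=-5
after sub edi, 8: edi=(-5)-8=-13
after xor ecx, edi: ecx=25^(-13)=-22
after sub ecx, 5: ecx=(-22)-5=-27
halt.

-13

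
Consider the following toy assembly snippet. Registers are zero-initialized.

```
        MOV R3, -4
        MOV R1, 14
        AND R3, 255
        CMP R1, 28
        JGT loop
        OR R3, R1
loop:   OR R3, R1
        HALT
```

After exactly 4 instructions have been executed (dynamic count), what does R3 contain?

252

after MOV R3, -4: R3=-4
after MOV R1, 14: R1=14
after AND R3, 255: R3=(-4)&255=252
CMP R1, 28  (cmp 14,28)
After step 4: R3 = 252.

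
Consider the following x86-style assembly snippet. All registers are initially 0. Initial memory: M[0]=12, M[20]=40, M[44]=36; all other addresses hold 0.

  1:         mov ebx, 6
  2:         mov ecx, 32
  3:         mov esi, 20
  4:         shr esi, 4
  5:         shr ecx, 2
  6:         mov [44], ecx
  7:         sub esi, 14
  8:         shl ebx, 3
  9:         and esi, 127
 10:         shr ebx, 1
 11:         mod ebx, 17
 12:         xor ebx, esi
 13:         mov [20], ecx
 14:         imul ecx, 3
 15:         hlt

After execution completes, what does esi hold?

115

ebx=6
ecx=32
esi=20
esi=20>>4=1
ecx=32>>2=8
mov [44], ecx → M[44]=8
esi=1-14=-13
ebx=6<<3=48
esi=(-13)&127=115
ebx=48>>1=24
ebx=24%17=7
ebx=7^115=116
mov [20], ecx → M[20]=8
ecx=8*3=24
halt.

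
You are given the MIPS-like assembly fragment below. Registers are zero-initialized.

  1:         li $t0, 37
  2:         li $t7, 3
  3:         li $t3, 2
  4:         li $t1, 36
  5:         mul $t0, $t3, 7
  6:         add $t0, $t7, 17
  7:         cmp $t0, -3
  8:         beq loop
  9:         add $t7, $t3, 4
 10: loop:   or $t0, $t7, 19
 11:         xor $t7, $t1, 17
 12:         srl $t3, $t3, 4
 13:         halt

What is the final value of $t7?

53

$t0=37
$t7=3
$t3=2
$t1=36
$t0=2*7=14
$t0=3+17=20
cmp $t0, -3  (cmp 20,-3)
beq loop: not taken
$t7=2+4=6
$t0=6|19=23
$t7=36^17=53
$t3=2>>4=0
halt.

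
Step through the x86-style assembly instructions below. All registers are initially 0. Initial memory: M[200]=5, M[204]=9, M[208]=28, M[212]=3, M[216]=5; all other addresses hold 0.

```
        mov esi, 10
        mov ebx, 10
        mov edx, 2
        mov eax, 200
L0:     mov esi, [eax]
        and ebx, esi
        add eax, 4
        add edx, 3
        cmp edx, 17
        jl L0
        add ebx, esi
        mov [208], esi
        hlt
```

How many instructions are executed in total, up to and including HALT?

mov esi, 10 → esi=10
mov ebx, 10 → ebx=10
mov edx, 2 → edx=2
mov eax, 200 → eax=200
mov esi, [eax] → esi=M[200]=5
and ebx, esi → ebx=10&5=0
add eax, 4 → eax=200+4=204
add edx, 3 → edx=2+3=5
cmp edx, 17  (cmp 5,17)
jl L0: taken
mov esi, [eax] → esi=M[204]=9
and ebx, esi → ebx=0&9=0
add eax, 4 → eax=204+4=208
add edx, 3 → edx=5+3=8
cmp edx, 17  (cmp 8,17)
jl L0: taken
mov esi, [eax] → esi=M[208]=28
and ebx, esi → ebx=0&28=0
add eax, 4 → eax=208+4=212
add edx, 3 → edx=8+3=11
cmp edx, 17  (cmp 11,17)
jl L0: taken
mov esi, [eax] → esi=M[212]=3
and ebx, esi → ebx=0&3=0
add eax, 4 → eax=212+4=216
add edx, 3 → edx=11+3=14
cmp edx, 17  (cmp 14,17)
jl L0: taken
mov esi, [eax] → esi=M[216]=5
and ebx, esi → ebx=0&5=0
add eax, 4 → eax=216+4=220
add edx, 3 → edx=14+3=17
cmp edx, 17  (cmp 17,17)
jl L0: not taken
add ebx, esi → ebx=0+5=5
mov [208], esi → M[208]=5
halt.
Total executed instructions: 37.

37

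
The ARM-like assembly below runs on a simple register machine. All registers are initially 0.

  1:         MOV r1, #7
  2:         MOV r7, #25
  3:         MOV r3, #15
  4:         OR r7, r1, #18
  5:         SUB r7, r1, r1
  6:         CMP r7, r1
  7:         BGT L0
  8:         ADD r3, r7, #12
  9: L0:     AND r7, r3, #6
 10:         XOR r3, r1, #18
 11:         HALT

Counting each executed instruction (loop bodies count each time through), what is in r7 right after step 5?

0

MOV r1, #7 → r1=7
MOV r7, #25 → r7=25
MOV r3, #15 → r3=15
OR r7, r1, #18 → r7=7|18=23
SUB r7, r1, r1 → r7=7-7=0
After step 5: r7 = 0.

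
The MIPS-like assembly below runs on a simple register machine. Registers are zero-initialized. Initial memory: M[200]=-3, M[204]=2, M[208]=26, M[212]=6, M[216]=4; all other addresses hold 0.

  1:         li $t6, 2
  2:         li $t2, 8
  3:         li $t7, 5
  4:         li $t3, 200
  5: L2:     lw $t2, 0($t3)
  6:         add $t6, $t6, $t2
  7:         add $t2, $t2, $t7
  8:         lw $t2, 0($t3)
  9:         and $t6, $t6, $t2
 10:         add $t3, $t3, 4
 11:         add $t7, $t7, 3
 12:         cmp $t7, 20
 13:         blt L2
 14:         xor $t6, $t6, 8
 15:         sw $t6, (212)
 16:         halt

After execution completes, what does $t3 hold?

220

li $t6, 2 → $t6=2
li $t2, 8 → $t2=8
li $t7, 5 → $t7=5
li $t3, 200 → $t3=200
lw $t2, 0($t3) → $t2=M[200]=-3
add $t6, $t6, $t2 → $t6=2+(-3)=-1
add $t2, $t2, $t7 → $t2=(-3)+5=2
lw $t2, 0($t3) → $t2=M[200]=-3
and $t6, $t6, $t2 → $t6=(-1)&(-3)=-3
add $t3, $t3, 4 → $t3=200+4=204
add $t7, $t7, 3 → $t7=5+3=8
cmp $t7, 20  (cmp 8,20)
blt L2: taken
lw $t2, 0($t3) → $t2=M[204]=2
add $t6, $t6, $t2 → $t6=(-3)+2=-1
add $t2, $t2, $t7 → $t2=2+8=10
lw $t2, 0($t3) → $t2=M[204]=2
and $t6, $t6, $t2 → $t6=(-1)&2=2
add $t3, $t3, 4 → $t3=204+4=208
add $t7, $t7, 3 → $t7=8+3=11
cmp $t7, 20  (cmp 11,20)
blt L2: taken
lw $t2, 0($t3) → $t2=M[208]=26
add $t6, $t6, $t2 → $t6=2+26=28
add $t2, $t2, $t7 → $t2=26+11=37
lw $t2, 0($t3) → $t2=M[208]=26
and $t6, $t6, $t2 → $t6=28&26=24
add $t3, $t3, 4 → $t3=208+4=212
add $t7, $t7, 3 → $t7=11+3=14
cmp $t7, 20  (cmp 14,20)
blt L2: taken
lw $t2, 0($t3) → $t2=M[212]=6
add $t6, $t6, $t2 → $t6=24+6=30
add $t2, $t2, $t7 → $t2=6+14=20
lw $t2, 0($t3) → $t2=M[212]=6
and $t6, $t6, $t2 → $t6=30&6=6
add $t3, $t3, 4 → $t3=212+4=216
add $t7, $t7, 3 → $t7=14+3=17
cmp $t7, 20  (cmp 17,20)
blt L2: taken
lw $t2, 0($t3) → $t2=M[216]=4
add $t6, $t6, $t2 → $t6=6+4=10
add $t2, $t2, $t7 → $t2=4+17=21
lw $t2, 0($t3) → $t2=M[216]=4
and $t6, $t6, $t2 → $t6=10&4=0
add $t3, $t3, 4 → $t3=216+4=220
add $t7, $t7, 3 → $t7=17+3=20
cmp $t7, 20  (cmp 20,20)
blt L2: not taken
xor $t6, $t6, 8 → $t6=0^8=8
sw $t6, (212) → M[212]=8
halt.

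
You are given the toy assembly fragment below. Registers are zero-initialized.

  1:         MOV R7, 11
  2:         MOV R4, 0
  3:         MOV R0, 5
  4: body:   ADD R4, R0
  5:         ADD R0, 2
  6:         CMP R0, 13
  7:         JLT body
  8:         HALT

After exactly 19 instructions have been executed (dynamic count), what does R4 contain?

R7=11
R4=0
R0=5
R4=0+5=5
R0=5+2=7
CMP R0, 13  (cmp 7,13)
JLT body: taken
R4=5+7=12
R0=7+2=9
CMP R0, 13  (cmp 9,13)
JLT body: taken
R4=12+9=21
R0=9+2=11
CMP R0, 13  (cmp 11,13)
JLT body: taken
R4=21+11=32
R0=11+2=13
CMP R0, 13  (cmp 13,13)
JLT body: not taken
After step 19: R4 = 32.

32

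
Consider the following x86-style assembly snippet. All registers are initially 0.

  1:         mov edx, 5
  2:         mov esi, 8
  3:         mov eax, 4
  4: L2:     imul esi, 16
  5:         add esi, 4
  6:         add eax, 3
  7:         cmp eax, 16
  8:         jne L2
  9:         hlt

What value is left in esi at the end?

edx=5
esi=8
eax=4
esi=8*16=128
esi=128+4=132
eax=4+3=7
cmp eax, 16  (cmp 7,16)
jne L2: taken
esi=132*16=2112
esi=2112+4=2116
eax=7+3=10
cmp eax, 16  (cmp 10,16)
jne L2: taken
esi=2116*16=33856
esi=33856+4=33860
eax=10+3=13
cmp eax, 16  (cmp 13,16)
jne L2: taken
esi=33860*16=541760
esi=541760+4=541764
eax=13+3=16
cmp eax, 16  (cmp 16,16)
jne L2: not taken
halt.

541764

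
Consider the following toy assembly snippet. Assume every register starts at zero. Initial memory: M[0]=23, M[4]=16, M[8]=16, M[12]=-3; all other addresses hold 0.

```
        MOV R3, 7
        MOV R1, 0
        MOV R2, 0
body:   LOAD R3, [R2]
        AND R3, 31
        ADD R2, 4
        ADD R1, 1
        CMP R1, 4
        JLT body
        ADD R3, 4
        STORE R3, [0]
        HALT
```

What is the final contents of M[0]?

33

after MOV R3, 7: R3=7
after MOV R1, 0: R1=0
after MOV R2, 0: R2=0
after LOAD R3, [R2]: R3=M[0]=23
after AND R3, 31: R3=23&31=23
after ADD R2, 4: R2=0+4=4
after ADD R1, 1: R1=0+1=1
CMP R1, 4  (cmp 1,4)
JLT body: taken
after LOAD R3, [R2]: R3=M[4]=16
after AND R3, 31: R3=16&31=16
after ADD R2, 4: R2=4+4=8
after ADD R1, 1: R1=1+1=2
CMP R1, 4  (cmp 2,4)
JLT body: taken
after LOAD R3, [R2]: R3=M[8]=16
after AND R3, 31: R3=16&31=16
after ADD R2, 4: R2=8+4=12
after ADD R1, 1: R1=2+1=3
CMP R1, 4  (cmp 3,4)
JLT body: taken
after LOAD R3, [R2]: R3=M[12]=-3
after AND R3, 31: R3=(-3)&31=29
after ADD R2, 4: R2=12+4=16
after ADD R1, 1: R1=3+1=4
CMP R1, 4  (cmp 4,4)
JLT body: not taken
after ADD R3, 4: R3=29+4=33
STORE R3, [0] → M[0]=33
halt.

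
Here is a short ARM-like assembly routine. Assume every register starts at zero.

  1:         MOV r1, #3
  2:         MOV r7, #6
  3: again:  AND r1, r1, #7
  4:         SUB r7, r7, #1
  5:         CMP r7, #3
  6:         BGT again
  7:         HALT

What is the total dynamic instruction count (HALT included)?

15

r1=3
r7=6
r1=3&7=3
r7=6-1=5
CMP r7, #3  (cmp 5,3)
BGT again: taken
r1=3&7=3
r7=5-1=4
CMP r7, #3  (cmp 4,3)
BGT again: taken
r1=3&7=3
r7=4-1=3
CMP r7, #3  (cmp 3,3)
BGT again: not taken
halt.
Total executed instructions: 15.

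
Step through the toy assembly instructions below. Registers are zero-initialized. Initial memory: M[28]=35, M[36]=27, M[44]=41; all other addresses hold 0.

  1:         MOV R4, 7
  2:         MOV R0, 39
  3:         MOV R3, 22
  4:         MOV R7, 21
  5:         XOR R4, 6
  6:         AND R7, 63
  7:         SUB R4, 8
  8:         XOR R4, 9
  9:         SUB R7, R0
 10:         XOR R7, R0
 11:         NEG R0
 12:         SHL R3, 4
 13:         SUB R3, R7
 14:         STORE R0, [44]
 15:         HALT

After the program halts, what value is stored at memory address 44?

R4=7
R0=39
R3=22
R7=21
R4=7^6=1
R7=21&63=21
R4=1-8=-7
R4=(-7)^9=-16
R7=21-39=-18
R7=(-18)^39=-55
R0=-(39)=-39
R3=22<<4=352
R3=352-(-55)=407
STORE R0, [44] → M[44]=-39
halt.

-39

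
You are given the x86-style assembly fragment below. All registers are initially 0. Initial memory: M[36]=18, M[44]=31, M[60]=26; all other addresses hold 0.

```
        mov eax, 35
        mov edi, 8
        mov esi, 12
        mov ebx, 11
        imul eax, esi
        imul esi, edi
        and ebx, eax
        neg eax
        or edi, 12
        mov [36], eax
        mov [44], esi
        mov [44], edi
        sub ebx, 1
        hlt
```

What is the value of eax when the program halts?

-420

eax=35
edi=8
esi=12
ebx=11
eax=35*12=420
esi=12*8=96
ebx=11&420=0
eax=-(420)=-420
edi=8|12=12
mov [36], eax → M[36]=-420
mov [44], esi → M[44]=96
mov [44], edi → M[44]=12
ebx=0-1=-1
halt.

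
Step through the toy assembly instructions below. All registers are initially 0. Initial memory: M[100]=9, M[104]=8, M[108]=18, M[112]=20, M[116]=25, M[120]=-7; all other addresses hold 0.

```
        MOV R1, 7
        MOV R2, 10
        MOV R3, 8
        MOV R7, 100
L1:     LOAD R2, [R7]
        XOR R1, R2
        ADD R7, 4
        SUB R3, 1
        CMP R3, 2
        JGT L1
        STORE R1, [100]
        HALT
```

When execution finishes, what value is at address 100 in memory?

-32

R1=7
R2=10
R3=8
R7=100
R2=M[100]=9
R1=7^9=14
R7=100+4=104
R3=8-1=7
CMP R3, 2  (cmp 7,2)
JGT L1: taken
R2=M[104]=8
R1=14^8=6
R7=104+4=108
R3=7-1=6
CMP R3, 2  (cmp 6,2)
JGT L1: taken
R2=M[108]=18
R1=6^18=20
R7=108+4=112
R3=6-1=5
CMP R3, 2  (cmp 5,2)
JGT L1: taken
R2=M[112]=20
R1=20^20=0
R7=112+4=116
R3=5-1=4
CMP R3, 2  (cmp 4,2)
JGT L1: taken
R2=M[116]=25
R1=0^25=25
R7=116+4=120
R3=4-1=3
CMP R3, 2  (cmp 3,2)
JGT L1: taken
R2=M[120]=-7
R1=25^(-7)=-32
R7=120+4=124
R3=3-1=2
CMP R3, 2  (cmp 2,2)
JGT L1: not taken
STORE R1, [100] → M[100]=-32
halt.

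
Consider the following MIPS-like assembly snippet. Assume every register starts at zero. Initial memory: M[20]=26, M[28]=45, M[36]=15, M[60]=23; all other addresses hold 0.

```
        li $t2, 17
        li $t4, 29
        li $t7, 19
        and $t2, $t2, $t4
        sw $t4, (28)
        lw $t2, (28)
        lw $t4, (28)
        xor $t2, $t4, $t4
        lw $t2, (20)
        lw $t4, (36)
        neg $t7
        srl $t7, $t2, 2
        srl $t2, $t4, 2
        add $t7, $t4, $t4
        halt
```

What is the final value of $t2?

$t2=17
$t4=29
$t7=19
$t2=17&29=17
sw $t4, (28) → M[28]=29
$t2=M[28]=29
$t4=M[28]=29
$t2=29^29=0
$t2=M[20]=26
$t4=M[36]=15
$t7=-(19)=-19
$t7=26>>2=6
$t2=15>>2=3
$t7=15+15=30
halt.

3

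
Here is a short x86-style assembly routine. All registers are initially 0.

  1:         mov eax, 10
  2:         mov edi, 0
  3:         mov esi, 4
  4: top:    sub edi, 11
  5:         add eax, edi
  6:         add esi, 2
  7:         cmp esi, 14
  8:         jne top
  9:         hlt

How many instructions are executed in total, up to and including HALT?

29

mov eax, 10 → eax=10
mov edi, 0 → edi=0
mov esi, 4 → esi=4
sub edi, 11 → edi=0-11=-11
add eax, edi → eax=10+(-11)=-1
add esi, 2 → esi=4+2=6
cmp esi, 14  (cmp 6,14)
jne top: taken
sub edi, 11 → edi=(-11)-11=-22
add eax, edi → eax=(-1)+(-22)=-23
add esi, 2 → esi=6+2=8
cmp esi, 14  (cmp 8,14)
jne top: taken
sub edi, 11 → edi=(-22)-11=-33
add eax, edi → eax=(-23)+(-33)=-56
add esi, 2 → esi=8+2=10
cmp esi, 14  (cmp 10,14)
jne top: taken
sub edi, 11 → edi=(-33)-11=-44
add eax, edi → eax=(-56)+(-44)=-100
add esi, 2 → esi=10+2=12
cmp esi, 14  (cmp 12,14)
jne top: taken
sub edi, 11 → edi=(-44)-11=-55
add eax, edi → eax=(-100)+(-55)=-155
add esi, 2 → esi=12+2=14
cmp esi, 14  (cmp 14,14)
jne top: not taken
halt.
Total executed instructions: 29.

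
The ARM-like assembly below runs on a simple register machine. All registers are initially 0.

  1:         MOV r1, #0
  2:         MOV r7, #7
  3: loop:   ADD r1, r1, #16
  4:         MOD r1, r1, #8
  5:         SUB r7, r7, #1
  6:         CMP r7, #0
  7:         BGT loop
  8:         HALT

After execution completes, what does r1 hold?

0

after MOV r1, #0: r1=0
after MOV r7, #7: r7=7
after ADD r1, r1, #16: r1=0+16=16
after MOD r1, r1, #8: r1=16%8=0
after SUB r7, r7, #1: r7=7-1=6
CMP r7, #0  (cmp 6,0)
BGT loop: taken
after ADD r1, r1, #16: r1=0+16=16
after MOD r1, r1, #8: r1=16%8=0
after SUB r7, r7, #1: r7=6-1=5
CMP r7, #0  (cmp 5,0)
BGT loop: taken
after ADD r1, r1, #16: r1=0+16=16
after MOD r1, r1, #8: r1=16%8=0
after SUB r7, r7, #1: r7=5-1=4
CMP r7, #0  (cmp 4,0)
BGT loop: taken
after ADD r1, r1, #16: r1=0+16=16
after MOD r1, r1, #8: r1=16%8=0
after SUB r7, r7, #1: r7=4-1=3
CMP r7, #0  (cmp 3,0)
BGT loop: taken
after ADD r1, r1, #16: r1=0+16=16
after MOD r1, r1, #8: r1=16%8=0
after SUB r7, r7, #1: r7=3-1=2
CMP r7, #0  (cmp 2,0)
BGT loop: taken
after ADD r1, r1, #16: r1=0+16=16
after MOD r1, r1, #8: r1=16%8=0
after SUB r7, r7, #1: r7=2-1=1
CMP r7, #0  (cmp 1,0)
BGT loop: taken
after ADD r1, r1, #16: r1=0+16=16
after MOD r1, r1, #8: r1=16%8=0
after SUB r7, r7, #1: r7=1-1=0
CMP r7, #0  (cmp 0,0)
BGT loop: not taken
halt.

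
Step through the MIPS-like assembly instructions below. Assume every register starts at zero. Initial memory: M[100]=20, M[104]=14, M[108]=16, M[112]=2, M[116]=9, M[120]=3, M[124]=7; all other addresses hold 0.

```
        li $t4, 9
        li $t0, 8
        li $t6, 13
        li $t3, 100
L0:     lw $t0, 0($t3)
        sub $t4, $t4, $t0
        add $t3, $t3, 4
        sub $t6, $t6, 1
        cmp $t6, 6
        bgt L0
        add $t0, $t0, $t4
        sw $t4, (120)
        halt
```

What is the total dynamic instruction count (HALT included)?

$t4=9
$t0=8
$t6=13
$t3=100
$t0=M[100]=20
$t4=9-20=-11
$t3=100+4=104
$t6=13-1=12
cmp $t6, 6  (cmp 12,6)
bgt L0: taken
$t0=M[104]=14
$t4=(-11)-14=-25
$t3=104+4=108
$t6=12-1=11
cmp $t6, 6  (cmp 11,6)
bgt L0: taken
$t0=M[108]=16
$t4=(-25)-16=-41
$t3=108+4=112
$t6=11-1=10
cmp $t6, 6  (cmp 10,6)
bgt L0: taken
$t0=M[112]=2
$t4=(-41)-2=-43
$t3=112+4=116
$t6=10-1=9
cmp $t6, 6  (cmp 9,6)
bgt L0: taken
$t0=M[116]=9
$t4=(-43)-9=-52
$t3=116+4=120
$t6=9-1=8
cmp $t6, 6  (cmp 8,6)
bgt L0: taken
$t0=M[120]=3
$t4=(-52)-3=-55
$t3=120+4=124
$t6=8-1=7
cmp $t6, 6  (cmp 7,6)
bgt L0: taken
$t0=M[124]=7
$t4=(-55)-7=-62
$t3=124+4=128
$t6=7-1=6
cmp $t6, 6  (cmp 6,6)
bgt L0: not taken
$t0=7+(-62)=-55
sw $t4, (120) → M[120]=-62
halt.
Total executed instructions: 49.

49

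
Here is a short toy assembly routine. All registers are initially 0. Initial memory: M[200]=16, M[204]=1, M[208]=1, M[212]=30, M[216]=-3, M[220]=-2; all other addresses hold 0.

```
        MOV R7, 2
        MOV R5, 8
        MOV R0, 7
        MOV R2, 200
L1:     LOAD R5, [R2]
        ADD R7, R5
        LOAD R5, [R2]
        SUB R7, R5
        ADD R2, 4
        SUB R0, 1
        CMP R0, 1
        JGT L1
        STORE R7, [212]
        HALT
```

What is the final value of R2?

224

R7=2
R5=8
R0=7
R2=200
R5=M[200]=16
R7=2+16=18
R5=M[200]=16
R7=18-16=2
R2=200+4=204
R0=7-1=6
CMP R0, 1  (cmp 6,1)
JGT L1: taken
R5=M[204]=1
R7=2+1=3
R5=M[204]=1
R7=3-1=2
R2=204+4=208
R0=6-1=5
CMP R0, 1  (cmp 5,1)
JGT L1: taken
R5=M[208]=1
R7=2+1=3
R5=M[208]=1
R7=3-1=2
R2=208+4=212
R0=5-1=4
CMP R0, 1  (cmp 4,1)
JGT L1: taken
R5=M[212]=30
R7=2+30=32
R5=M[212]=30
R7=32-30=2
R2=212+4=216
R0=4-1=3
CMP R0, 1  (cmp 3,1)
JGT L1: taken
R5=M[216]=-3
R7=2+(-3)=-1
R5=M[216]=-3
R7=(-1)-(-3)=2
R2=216+4=220
R0=3-1=2
CMP R0, 1  (cmp 2,1)
JGT L1: taken
R5=M[220]=-2
R7=2+(-2)=0
R5=M[220]=-2
R7=0-(-2)=2
R2=220+4=224
R0=2-1=1
CMP R0, 1  (cmp 1,1)
JGT L1: not taken
STORE R7, [212] → M[212]=2
halt.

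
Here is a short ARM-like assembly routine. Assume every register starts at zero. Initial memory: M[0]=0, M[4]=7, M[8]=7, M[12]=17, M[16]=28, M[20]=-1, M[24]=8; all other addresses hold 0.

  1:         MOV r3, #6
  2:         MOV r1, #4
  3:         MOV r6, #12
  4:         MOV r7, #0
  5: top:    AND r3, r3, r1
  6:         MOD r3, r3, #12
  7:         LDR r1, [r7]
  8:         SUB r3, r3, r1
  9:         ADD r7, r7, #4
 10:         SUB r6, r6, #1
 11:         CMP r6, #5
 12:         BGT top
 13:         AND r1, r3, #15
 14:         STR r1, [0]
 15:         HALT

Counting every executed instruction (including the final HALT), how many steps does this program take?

63

r3=6
r1=4
r6=12
r7=0
r3=6&4=4
r3=4%12=4
r1=M[0]=0
r3=4-0=4
r7=0+4=4
r6=12-1=11
CMP r6, #5  (cmp 11,5)
BGT top: taken
r3=4&0=0
r3=0%12=0
r1=M[4]=7
r3=0-7=-7
r7=4+4=8
r6=11-1=10
CMP r6, #5  (cmp 10,5)
BGT top: taken
r3=(-7)&7=1
r3=1%12=1
r1=M[8]=7
r3=1-7=-6
r7=8+4=12
r6=10-1=9
CMP r6, #5  (cmp 9,5)
BGT top: taken
r3=(-6)&7=2
r3=2%12=2
r1=M[12]=17
r3=2-17=-15
r7=12+4=16
r6=9-1=8
CMP r6, #5  (cmp 8,5)
BGT top: taken
r3=(-15)&17=17
r3=17%12=5
r1=M[16]=28
r3=5-28=-23
r7=16+4=20
r6=8-1=7
CMP r6, #5  (cmp 7,5)
BGT top: taken
r3=(-23)&28=8
r3=8%12=8
r1=M[20]=-1
r3=8-(-1)=9
r7=20+4=24
r6=7-1=6
CMP r6, #5  (cmp 6,5)
BGT top: taken
r3=9&(-1)=9
r3=9%12=9
r1=M[24]=8
r3=9-8=1
r7=24+4=28
r6=6-1=5
CMP r6, #5  (cmp 5,5)
BGT top: not taken
r1=1&15=1
STR r1, [0] → M[0]=1
halt.
Total executed instructions: 63.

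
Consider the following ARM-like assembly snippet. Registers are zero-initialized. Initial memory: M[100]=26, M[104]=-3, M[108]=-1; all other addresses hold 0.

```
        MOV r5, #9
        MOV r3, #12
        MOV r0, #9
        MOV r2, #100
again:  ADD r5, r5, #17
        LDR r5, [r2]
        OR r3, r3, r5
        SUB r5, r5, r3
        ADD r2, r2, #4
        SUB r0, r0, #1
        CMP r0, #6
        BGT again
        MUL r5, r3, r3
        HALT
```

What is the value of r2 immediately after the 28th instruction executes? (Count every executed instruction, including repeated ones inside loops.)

112

r5=9
r3=12
r0=9
r2=100
r5=9+17=26
r5=M[100]=26
r3=12|26=30
r5=26-30=-4
r2=100+4=104
r0=9-1=8
CMP r0, #6  (cmp 8,6)
BGT again: taken
r5=(-4)+17=13
r5=M[104]=-3
r3=30|(-3)=-1
r5=(-3)-(-1)=-2
r2=104+4=108
r0=8-1=7
CMP r0, #6  (cmp 7,6)
BGT again: taken
r5=(-2)+17=15
r5=M[108]=-1
r3=(-1)|(-1)=-1
r5=(-1)-(-1)=0
r2=108+4=112
r0=7-1=6
CMP r0, #6  (cmp 6,6)
BGT again: not taken
After step 28: r2 = 112.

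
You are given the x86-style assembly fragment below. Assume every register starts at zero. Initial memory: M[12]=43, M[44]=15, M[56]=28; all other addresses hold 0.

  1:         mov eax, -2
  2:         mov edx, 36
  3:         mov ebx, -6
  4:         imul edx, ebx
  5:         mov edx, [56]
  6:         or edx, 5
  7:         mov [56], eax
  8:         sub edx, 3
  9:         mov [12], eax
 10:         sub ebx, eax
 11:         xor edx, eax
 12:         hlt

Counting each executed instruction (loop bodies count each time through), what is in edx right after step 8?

mov eax, -2 → eax=-2
mov edx, 36 → edx=36
mov ebx, -6 → ebx=-6
imul edx, ebx → edx=36*(-6)=-216
mov edx, [56] → edx=M[56]=28
or edx, 5 → edx=28|5=29
mov [56], eax → M[56]=-2
sub edx, 3 → edx=29-3=26
After step 8: edx = 26.

26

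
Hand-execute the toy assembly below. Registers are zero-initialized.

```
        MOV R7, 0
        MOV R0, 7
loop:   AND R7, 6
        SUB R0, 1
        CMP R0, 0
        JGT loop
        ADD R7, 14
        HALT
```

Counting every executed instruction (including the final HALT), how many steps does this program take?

after MOV R7, 0: R7=0
after MOV R0, 7: R0=7
after AND R7, 6: R7=0&6=0
after SUB R0, 1: R0=7-1=6
CMP R0, 0  (cmp 6,0)
JGT loop: taken
after AND R7, 6: R7=0&6=0
after SUB R0, 1: R0=6-1=5
CMP R0, 0  (cmp 5,0)
JGT loop: taken
after AND R7, 6: R7=0&6=0
after SUB R0, 1: R0=5-1=4
CMP R0, 0  (cmp 4,0)
JGT loop: taken
after AND R7, 6: R7=0&6=0
after SUB R0, 1: R0=4-1=3
CMP R0, 0  (cmp 3,0)
JGT loop: taken
after AND R7, 6: R7=0&6=0
after SUB R0, 1: R0=3-1=2
CMP R0, 0  (cmp 2,0)
JGT loop: taken
after AND R7, 6: R7=0&6=0
after SUB R0, 1: R0=2-1=1
CMP R0, 0  (cmp 1,0)
JGT loop: taken
after AND R7, 6: R7=0&6=0
after SUB R0, 1: R0=1-1=0
CMP R0, 0  (cmp 0,0)
JGT loop: not taken
after ADD R7, 14: R7=0+14=14
halt.
Total executed instructions: 32.

32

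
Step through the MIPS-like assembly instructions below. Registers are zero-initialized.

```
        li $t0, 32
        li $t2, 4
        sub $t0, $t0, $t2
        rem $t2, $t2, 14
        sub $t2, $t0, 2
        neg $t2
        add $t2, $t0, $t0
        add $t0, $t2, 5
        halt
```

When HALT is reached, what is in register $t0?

after li $t0, 32: $t0=32
after li $t2, 4: $t2=4
after sub $t0, $t0, $t2: $t0=32-4=28
after rem $t2, $t2, 14: $t2=4%14=4
after sub $t2, $t0, 2: $t2=28-2=26
after neg $t2: $t2=-(26)=-26
after add $t2, $t0, $t0: $t2=28+28=56
after add $t0, $t2, 5: $t0=56+5=61
halt.

61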